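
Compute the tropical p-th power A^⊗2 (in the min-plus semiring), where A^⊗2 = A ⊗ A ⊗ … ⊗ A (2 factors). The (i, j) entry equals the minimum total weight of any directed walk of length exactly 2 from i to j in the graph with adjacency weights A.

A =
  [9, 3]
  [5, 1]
A^⊗2 =
  [8, 4]
  [6, 2]

Each entry (A^⊗2)_ij equals the minimum over all length-2 walks i = v_0 → v_1 → … → v_2 = j of Σ_t A[v_t][v_{t+1}]. For example, for (i, j) = (0, 1) we minimise over 2 possible intermediate vertex sequences; the minimum is 4, attained along the walk 0 → 1 → 1.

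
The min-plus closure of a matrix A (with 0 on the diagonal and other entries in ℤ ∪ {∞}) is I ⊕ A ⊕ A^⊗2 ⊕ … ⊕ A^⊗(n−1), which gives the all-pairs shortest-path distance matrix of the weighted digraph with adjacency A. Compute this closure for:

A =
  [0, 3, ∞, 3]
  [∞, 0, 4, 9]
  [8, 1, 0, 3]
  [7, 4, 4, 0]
Closure =
  [0, 3, 7, 3]
  [12, 0, 4, 7]
  [8, 1, 0, 3]
  [7, 4, 4, 0]

This is the Floyd-Warshall all-pairs shortest-path computation. For each intermediate vertex k = 0, 1, …, 3, update dist[i][j] ← min(dist[i][j], dist[i][k] + dist[k][j]). The final matrix gives, for each (i, j), the minimum total weight of any directed path from i to j (possibly empty when i = j).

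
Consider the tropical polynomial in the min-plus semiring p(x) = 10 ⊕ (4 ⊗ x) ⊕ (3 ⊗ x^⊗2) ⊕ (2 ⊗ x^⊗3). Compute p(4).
p(4) = 8

A tropical monomial a ⊗ x^⊗i evaluates to a + i · x. Evaluating each term at x = 4:
  Term 0 contributes 10 + 0 · 4 = 10
  Term 1 contributes 4 + 1 · 4 = 8
  Term 2 contributes 3 + 2 · 4 = 11
  Term 3 contributes 2 + 3 · 4 = 14
p(4) = ⊕ of these = min[10, 8, 11, 14] = 8.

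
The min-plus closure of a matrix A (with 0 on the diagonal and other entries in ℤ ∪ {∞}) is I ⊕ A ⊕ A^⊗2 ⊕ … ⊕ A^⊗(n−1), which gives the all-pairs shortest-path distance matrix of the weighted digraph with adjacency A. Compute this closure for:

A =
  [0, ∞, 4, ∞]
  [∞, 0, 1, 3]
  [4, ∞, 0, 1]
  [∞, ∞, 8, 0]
Closure =
  [0, ∞, 4, 5]
  [5, 0, 1, 2]
  [4, ∞, 0, 1]
  [12, ∞, 8, 0]

This is the Floyd-Warshall all-pairs shortest-path computation. For each intermediate vertex k = 0, 1, …, 3, update dist[i][j] ← min(dist[i][j], dist[i][k] + dist[k][j]). The final matrix gives, for each (i, j), the minimum total weight of any directed path from i to j (possibly empty when i = j).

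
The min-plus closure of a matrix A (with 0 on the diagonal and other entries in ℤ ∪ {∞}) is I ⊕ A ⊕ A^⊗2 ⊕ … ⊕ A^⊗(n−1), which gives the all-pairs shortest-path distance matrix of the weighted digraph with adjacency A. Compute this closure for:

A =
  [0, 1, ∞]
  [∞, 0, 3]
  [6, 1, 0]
Closure =
  [0, 1, 4]
  [9, 0, 3]
  [6, 1, 0]

This is the Floyd-Warshall all-pairs shortest-path computation. For each intermediate vertex k = 0, 1, …, 2, update dist[i][j] ← min(dist[i][j], dist[i][k] + dist[k][j]). The final matrix gives, for each (i, j), the minimum total weight of any directed path from i to j (possibly empty when i = j).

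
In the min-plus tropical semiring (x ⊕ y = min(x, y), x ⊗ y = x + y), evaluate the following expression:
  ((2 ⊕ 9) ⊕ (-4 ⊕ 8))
((2 ⊕ 9) ⊕ (-4 ⊕ 8)) = -4

Expand innermost to outermost. Recall ⊕ takes the minimum of its arguments and ⊗ takes their sum. Working out the expression ((2 ⊕ 9) ⊕ (-4 ⊕ 8)) gives -4.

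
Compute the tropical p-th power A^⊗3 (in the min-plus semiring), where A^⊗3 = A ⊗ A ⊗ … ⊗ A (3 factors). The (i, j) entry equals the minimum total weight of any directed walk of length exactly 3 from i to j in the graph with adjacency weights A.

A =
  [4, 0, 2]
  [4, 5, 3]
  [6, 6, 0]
A^⊗3 =
  [8, 4, 2]
  [8, 8, 3]
  [6, 6, 0]

Each entry (A^⊗3)_ij equals the minimum over all length-3 walks i = v_0 → v_1 → … → v_3 = j of Σ_t A[v_t][v_{t+1}]. For example, for (i, j) = (0, 2) we minimise over 9 possible intermediate vertex sequences; the minimum is 2, attained along the walk 0 → 2 → 2 → 2.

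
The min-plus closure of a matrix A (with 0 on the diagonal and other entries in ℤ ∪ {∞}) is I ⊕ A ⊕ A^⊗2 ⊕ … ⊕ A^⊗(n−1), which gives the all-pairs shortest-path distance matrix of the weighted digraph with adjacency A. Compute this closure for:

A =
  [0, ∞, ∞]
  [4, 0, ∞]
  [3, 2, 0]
Closure =
  [0, ∞, ∞]
  [4, 0, ∞]
  [3, 2, 0]

This is the Floyd-Warshall all-pairs shortest-path computation. For each intermediate vertex k = 0, 1, …, 2, update dist[i][j] ← min(dist[i][j], dist[i][k] + dist[k][j]). The final matrix gives, for each (i, j), the minimum total weight of any directed path from i to j (possibly empty when i = j).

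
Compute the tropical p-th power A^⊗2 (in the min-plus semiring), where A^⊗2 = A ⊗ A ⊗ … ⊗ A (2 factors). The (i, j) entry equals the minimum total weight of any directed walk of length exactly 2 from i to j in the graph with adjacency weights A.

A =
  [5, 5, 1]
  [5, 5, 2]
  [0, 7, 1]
A^⊗2 =
  [1, 8, 2]
  [2, 9, 3]
  [1, 5, 1]

Each entry (A^⊗2)_ij equals the minimum over all length-2 walks i = v_0 → v_1 → … → v_2 = j of Σ_t A[v_t][v_{t+1}]. For example, for (i, j) = (0, 2) we minimise over 3 possible intermediate vertex sequences; the minimum is 2, attained along the walk 0 → 2 → 2.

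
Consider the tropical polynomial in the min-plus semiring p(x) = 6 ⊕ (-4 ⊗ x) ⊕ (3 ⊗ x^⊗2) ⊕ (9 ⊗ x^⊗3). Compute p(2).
p(2) = -2

A tropical monomial a ⊗ x^⊗i evaluates to a + i · x. Evaluating each term at x = 2:
  Term 0 contributes 6 + 0 · 2 = 6
  Term 1 contributes -4 + 1 · 2 = -2
  Term 2 contributes 3 + 2 · 2 = 7
  Term 3 contributes 9 + 3 · 2 = 15
p(2) = ⊕ of these = min[6, -2, 7, 15] = -2.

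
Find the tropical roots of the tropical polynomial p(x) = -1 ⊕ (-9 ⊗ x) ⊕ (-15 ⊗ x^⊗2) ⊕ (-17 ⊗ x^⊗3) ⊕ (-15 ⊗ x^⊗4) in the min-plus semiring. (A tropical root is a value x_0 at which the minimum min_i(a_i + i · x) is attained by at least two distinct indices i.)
Roots: {-2, 2, 6, 8}

Each tropical root is a break point of the lower envelope of the lines y = a_i + i · x (there are 5 lines, with slopes 0, 1, ..., 4). Only the lines that attain the minimum somewhere contribute to roots; other lines are dominated. Here the surviving (envelope) indices are i = 4, i = 3, i = 2, i = 1, i = 0.
Intersections between consecutive envelope lines give the roots: for adjacent envelope indices i < j the intersection is x = (a_i − a_j) / (j − i). Reading off the sorted break points: {-2, 2, 6, 8}.
Verification: at each break x_0, at least two indices attain the minimum of min_i(a_i + i · x_0).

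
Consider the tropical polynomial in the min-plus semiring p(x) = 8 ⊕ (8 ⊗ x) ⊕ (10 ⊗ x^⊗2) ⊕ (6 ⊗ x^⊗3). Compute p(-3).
p(-3) = -3

A tropical monomial a ⊗ x^⊗i evaluates to a + i · x. Evaluating each term at x = -3:
  Term 0 contributes 8 + 0 · -3 = 8
  Term 1 contributes 8 + 1 · -3 = 5
  Term 2 contributes 10 + 2 · -3 = 4
  Term 3 contributes 6 + 3 · -3 = -3
p(-3) = ⊕ of these = min[8, 5, 4, -3] = -3.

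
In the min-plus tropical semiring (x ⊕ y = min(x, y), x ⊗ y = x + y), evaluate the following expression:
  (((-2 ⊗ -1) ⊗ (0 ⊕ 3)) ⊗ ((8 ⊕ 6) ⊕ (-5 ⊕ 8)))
(((-2 ⊗ -1) ⊗ (0 ⊕ 3)) ⊗ ((8 ⊕ 6) ⊕ (-5 ⊕ 8))) = -8

Expand innermost to outermost. Recall ⊕ takes the minimum of its arguments and ⊗ takes their sum. Working out the expression (((-2 ⊗ -1) ⊗ (0 ⊕ 3)) ⊗ ((8 ⊕ 6) ⊕ (-5 ⊕ 8))) gives -8.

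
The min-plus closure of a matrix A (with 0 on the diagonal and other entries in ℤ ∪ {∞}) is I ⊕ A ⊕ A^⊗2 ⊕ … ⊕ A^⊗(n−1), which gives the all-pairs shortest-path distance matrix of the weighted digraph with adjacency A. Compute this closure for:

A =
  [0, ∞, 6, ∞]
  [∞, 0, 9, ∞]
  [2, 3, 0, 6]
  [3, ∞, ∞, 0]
Closure =
  [0, 9, 6, 12]
  [11, 0, 9, 15]
  [2, 3, 0, 6]
  [3, 12, 9, 0]

This is the Floyd-Warshall all-pairs shortest-path computation. For each intermediate vertex k = 0, 1, …, 3, update dist[i][j] ← min(dist[i][j], dist[i][k] + dist[k][j]). The final matrix gives, for each (i, j), the minimum total weight of any directed path from i to j (possibly empty when i = j).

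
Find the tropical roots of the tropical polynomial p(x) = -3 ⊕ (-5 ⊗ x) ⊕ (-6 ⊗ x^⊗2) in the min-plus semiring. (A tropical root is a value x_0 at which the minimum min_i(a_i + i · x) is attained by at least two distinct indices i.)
Roots: {1, 2}

Each tropical root is a break point of the lower envelope of the lines y = a_i + i · x (there are 3 lines, with slopes 0, 1, ..., 2). Only the lines that attain the minimum somewhere contribute to roots; other lines are dominated. Here the surviving (envelope) indices are i = 2, i = 1, i = 0.
Intersections between consecutive envelope lines give the roots: for adjacent envelope indices i < j the intersection is x = (a_i − a_j) / (j − i). Reading off the sorted break points: {1, 2}.
Verification: at each break x_0, at least two indices attain the minimum of min_i(a_i + i · x_0).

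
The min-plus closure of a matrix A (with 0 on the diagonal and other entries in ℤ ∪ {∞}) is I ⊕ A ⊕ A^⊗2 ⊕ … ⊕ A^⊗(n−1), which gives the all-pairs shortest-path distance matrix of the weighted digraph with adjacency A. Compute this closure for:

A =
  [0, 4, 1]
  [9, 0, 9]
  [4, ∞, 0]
Closure =
  [0, 4, 1]
  [9, 0, 9]
  [4, 8, 0]

This is the Floyd-Warshall all-pairs shortest-path computation. For each intermediate vertex k = 0, 1, …, 2, update dist[i][j] ← min(dist[i][j], dist[i][k] + dist[k][j]). The final matrix gives, for each (i, j), the minimum total weight of any directed path from i to j (possibly empty when i = j).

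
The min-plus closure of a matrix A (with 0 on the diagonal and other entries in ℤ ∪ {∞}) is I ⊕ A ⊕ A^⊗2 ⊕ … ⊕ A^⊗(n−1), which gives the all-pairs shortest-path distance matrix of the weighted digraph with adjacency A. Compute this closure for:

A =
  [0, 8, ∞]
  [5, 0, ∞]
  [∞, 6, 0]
Closure =
  [0, 8, ∞]
  [5, 0, ∞]
  [11, 6, 0]

This is the Floyd-Warshall all-pairs shortest-path computation. For each intermediate vertex k = 0, 1, …, 2, update dist[i][j] ← min(dist[i][j], dist[i][k] + dist[k][j]). The final matrix gives, for each (i, j), the minimum total weight of any directed path from i to j (possibly empty when i = j).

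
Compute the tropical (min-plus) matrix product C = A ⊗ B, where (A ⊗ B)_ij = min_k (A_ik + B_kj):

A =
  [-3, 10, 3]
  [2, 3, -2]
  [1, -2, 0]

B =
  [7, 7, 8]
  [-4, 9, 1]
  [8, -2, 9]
A ⊗ B =
  [4, 1, 5]
  [-1, -4, 4]
  [-6, -2, -1]

Apply the min-plus product entry-by-entry:
  C[0][0] = min over k of (A[0][0] + B[0][0] = -3 + 7 = 4, A[0][1] + B[1][0] = 10 + -4 = 6, A[0][2] + B[2][0] = 3 + 8 = 11) = 4 (attained at k = 0)
  C[0][1] = min over k of (A[0][0] + B[0][1] = -3 + 7 = 4, A[0][1] + B[1][1] = 10 + 9 = 19, A[0][2] + B[2][1] = 3 + -2 = 1) = 1 (attained at k = 2)
  C[0][2] = min over k of (A[0][0] + B[0][2] = -3 + 8 = 5, A[0][1] + B[1][2] = 10 + 1 = 11, A[0][2] + B[2][2] = 3 + 9 = 12) = 5 (attained at k = 0)
  C[1][0] = min over k of (A[1][0] + B[0][0] = 2 + 7 = 9, A[1][1] + B[1][0] = 3 + -4 = -1, A[1][2] + B[2][0] = -2 + 8 = 6) = -1 (attained at k = 1)
  C[1][1] = min over k of (A[1][0] + B[0][1] = 2 + 7 = 9, A[1][1] + B[1][1] = 3 + 9 = 12, A[1][2] + B[2][1] = -2 + -2 = -4) = -4 (attained at k = 2)
  C[1][2] = min over k of (A[1][0] + B[0][2] = 2 + 8 = 10, A[1][1] + B[1][2] = 3 + 1 = 4, A[1][2] + B[2][2] = -2 + 9 = 7) = 4 (attained at k = 1)
  C[2][0] = min over k of (A[2][0] + B[0][0] = 1 + 7 = 8, A[2][1] + B[1][0] = -2 + -4 = -6, A[2][2] + B[2][0] = 0 + 8 = 8) = -6 (attained at k = 1)
  C[2][1] = min over k of (A[2][0] + B[0][1] = 1 + 7 = 8, A[2][1] + B[1][1] = -2 + 9 = 7, A[2][2] + B[2][1] = 0 + -2 = -2) = -2 (attained at k = 2)
  C[2][2] = min over k of (A[2][0] + B[0][2] = 1 + 8 = 9, A[2][1] + B[1][2] = -2 + 1 = -1, A[2][2] + B[2][2] = 0 + 9 = 9) = -1 (attained at k = 1)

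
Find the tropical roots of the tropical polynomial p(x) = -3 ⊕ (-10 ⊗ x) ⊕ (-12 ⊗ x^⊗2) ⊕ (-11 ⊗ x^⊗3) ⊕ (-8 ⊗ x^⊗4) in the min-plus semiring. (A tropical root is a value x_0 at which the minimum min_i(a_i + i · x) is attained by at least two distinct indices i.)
Roots: {-3, -1, 2, 7}

Each tropical root is a break point of the lower envelope of the lines y = a_i + i · x (there are 5 lines, with slopes 0, 1, ..., 4). Only the lines that attain the minimum somewhere contribute to roots; other lines are dominated. Here the surviving (envelope) indices are i = 4, i = 3, i = 2, i = 1, i = 0.
Intersections between consecutive envelope lines give the roots: for adjacent envelope indices i < j the intersection is x = (a_i − a_j) / (j − i). Reading off the sorted break points: {-3, -1, 2, 7}.
Verification: at each break x_0, at least two indices attain the minimum of min_i(a_i + i · x_0).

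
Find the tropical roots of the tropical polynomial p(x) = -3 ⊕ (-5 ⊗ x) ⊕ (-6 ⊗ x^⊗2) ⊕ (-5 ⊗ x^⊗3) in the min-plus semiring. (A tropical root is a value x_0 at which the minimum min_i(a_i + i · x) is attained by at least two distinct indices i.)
Roots: {-1, 1, 2}

Each tropical root is a break point of the lower envelope of the lines y = a_i + i · x (there are 4 lines, with slopes 0, 1, ..., 3). Only the lines that attain the minimum somewhere contribute to roots; other lines are dominated. Here the surviving (envelope) indices are i = 3, i = 2, i = 1, i = 0.
Intersections between consecutive envelope lines give the roots: for adjacent envelope indices i < j the intersection is x = (a_i − a_j) / (j − i). Reading off the sorted break points: {-1, 1, 2}.
Verification: at each break x_0, at least two indices attain the minimum of min_i(a_i + i · x_0).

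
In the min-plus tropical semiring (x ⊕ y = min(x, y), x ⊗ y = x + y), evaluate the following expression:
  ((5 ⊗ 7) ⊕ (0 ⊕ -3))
((5 ⊗ 7) ⊕ (0 ⊕ -3)) = -3

Expand innermost to outermost. Recall ⊕ takes the minimum of its arguments and ⊗ takes their sum. Working out the expression ((5 ⊗ 7) ⊕ (0 ⊕ -3)) gives -3.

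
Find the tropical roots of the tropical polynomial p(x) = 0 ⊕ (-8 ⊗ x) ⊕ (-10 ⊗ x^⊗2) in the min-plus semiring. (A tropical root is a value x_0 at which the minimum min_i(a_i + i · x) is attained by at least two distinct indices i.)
Roots: {2, 8}

Each tropical root is a break point of the lower envelope of the lines y = a_i + i · x (there are 3 lines, with slopes 0, 1, ..., 2). Only the lines that attain the minimum somewhere contribute to roots; other lines are dominated. Here the surviving (envelope) indices are i = 2, i = 1, i = 0.
Intersections between consecutive envelope lines give the roots: for adjacent envelope indices i < j the intersection is x = (a_i − a_j) / (j − i). Reading off the sorted break points: {2, 8}.
Verification: at each break x_0, at least two indices attain the minimum of min_i(a_i + i · x_0).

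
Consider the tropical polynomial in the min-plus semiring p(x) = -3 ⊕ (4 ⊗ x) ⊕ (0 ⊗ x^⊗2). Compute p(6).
p(6) = -3

A tropical monomial a ⊗ x^⊗i evaluates to a + i · x. Evaluating each term at x = 6:
  Term 0 contributes -3 + 0 · 6 = -3
  Term 1 contributes 4 + 1 · 6 = 10
  Term 2 contributes 0 + 2 · 6 = 12
p(6) = ⊕ of these = min[-3, 10, 12] = -3.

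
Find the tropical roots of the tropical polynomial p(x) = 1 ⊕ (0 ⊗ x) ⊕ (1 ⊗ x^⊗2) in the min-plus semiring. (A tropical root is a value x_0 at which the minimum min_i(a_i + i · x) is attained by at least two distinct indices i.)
Roots: {-1, 1}

Each tropical root is a break point of the lower envelope of the lines y = a_i + i · x (there are 3 lines, with slopes 0, 1, ..., 2). Only the lines that attain the minimum somewhere contribute to roots; other lines are dominated. Here the surviving (envelope) indices are i = 2, i = 1, i = 0.
Intersections between consecutive envelope lines give the roots: for adjacent envelope indices i < j the intersection is x = (a_i − a_j) / (j − i). Reading off the sorted break points: {-1, 1}.
Verification: at each break x_0, at least two indices attain the minimum of min_i(a_i + i · x_0).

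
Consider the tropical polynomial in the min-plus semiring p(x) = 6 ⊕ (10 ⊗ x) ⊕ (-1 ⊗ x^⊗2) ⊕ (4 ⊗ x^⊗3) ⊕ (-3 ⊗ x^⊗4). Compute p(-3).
p(-3) = -15

A tropical monomial a ⊗ x^⊗i evaluates to a + i · x. Evaluating each term at x = -3:
  Term 0 contributes 6 + 0 · -3 = 6
  Term 1 contributes 10 + 1 · -3 = 7
  Term 2 contributes -1 + 2 · -3 = -7
  Term 3 contributes 4 + 3 · -3 = -5
  Term 4 contributes -3 + 4 · -3 = -15
p(-3) = ⊕ of these = min[6, 7, -7, -5, -15] = -15.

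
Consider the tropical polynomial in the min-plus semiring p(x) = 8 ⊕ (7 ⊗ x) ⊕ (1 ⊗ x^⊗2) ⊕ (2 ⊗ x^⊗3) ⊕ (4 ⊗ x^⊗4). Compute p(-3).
p(-3) = -8

A tropical monomial a ⊗ x^⊗i evaluates to a + i · x. Evaluating each term at x = -3:
  Term 0 contributes 8 + 0 · -3 = 8
  Term 1 contributes 7 + 1 · -3 = 4
  Term 2 contributes 1 + 2 · -3 = -5
  Term 3 contributes 2 + 3 · -3 = -7
  Term 4 contributes 4 + 4 · -3 = -8
p(-3) = ⊕ of these = min[8, 4, -5, -7, -8] = -8.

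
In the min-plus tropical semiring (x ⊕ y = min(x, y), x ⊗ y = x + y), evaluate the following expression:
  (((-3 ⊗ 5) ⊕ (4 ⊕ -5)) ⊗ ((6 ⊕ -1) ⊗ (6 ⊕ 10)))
(((-3 ⊗ 5) ⊕ (4 ⊕ -5)) ⊗ ((6 ⊕ -1) ⊗ (6 ⊕ 10))) = 0

Expand innermost to outermost. Recall ⊕ takes the minimum of its arguments and ⊗ takes their sum. Working out the expression (((-3 ⊗ 5) ⊕ (4 ⊕ -5)) ⊗ ((6 ⊕ -1) ⊗ (6 ⊕ 10))) gives 0.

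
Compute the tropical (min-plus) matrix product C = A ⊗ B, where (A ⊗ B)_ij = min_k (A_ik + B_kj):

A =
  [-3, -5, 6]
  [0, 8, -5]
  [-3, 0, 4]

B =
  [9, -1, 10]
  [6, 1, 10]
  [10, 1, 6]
A ⊗ B =
  [1, -4, 5]
  [5, -4, 1]
  [6, -4, 7]

Apply the min-plus product entry-by-entry:
  C[0][0] = min over k of (A[0][0] + B[0][0] = -3 + 9 = 6, A[0][1] + B[1][0] = -5 + 6 = 1, A[0][2] + B[2][0] = 6 + 10 = 16) = 1 (attained at k = 1)
  C[0][1] = min over k of (A[0][0] + B[0][1] = -3 + -1 = -4, A[0][1] + B[1][1] = -5 + 1 = -4, A[0][2] + B[2][1] = 6 + 1 = 7) = -4 (attained at k = 0)
  C[0][2] = min over k of (A[0][0] + B[0][2] = -3 + 10 = 7, A[0][1] + B[1][2] = -5 + 10 = 5, A[0][2] + B[2][2] = 6 + 6 = 12) = 5 (attained at k = 1)
  C[1][0] = min over k of (A[1][0] + B[0][0] = 0 + 9 = 9, A[1][1] + B[1][0] = 8 + 6 = 14, A[1][2] + B[2][0] = -5 + 10 = 5) = 5 (attained at k = 2)
  C[1][1] = min over k of (A[1][0] + B[0][1] = 0 + -1 = -1, A[1][1] + B[1][1] = 8 + 1 = 9, A[1][2] + B[2][1] = -5 + 1 = -4) = -4 (attained at k = 2)
  C[1][2] = min over k of (A[1][0] + B[0][2] = 0 + 10 = 10, A[1][1] + B[1][2] = 8 + 10 = 18, A[1][2] + B[2][2] = -5 + 6 = 1) = 1 (attained at k = 2)
  C[2][0] = min over k of (A[2][0] + B[0][0] = -3 + 9 = 6, A[2][1] + B[1][0] = 0 + 6 = 6, A[2][2] + B[2][0] = 4 + 10 = 14) = 6 (attained at k = 0)
  C[2][1] = min over k of (A[2][0] + B[0][1] = -3 + -1 = -4, A[2][1] + B[1][1] = 0 + 1 = 1, A[2][2] + B[2][1] = 4 + 1 = 5) = -4 (attained at k = 0)
  C[2][2] = min over k of (A[2][0] + B[0][2] = -3 + 10 = 7, A[2][1] + B[1][2] = 0 + 10 = 10, A[2][2] + B[2][2] = 4 + 6 = 10) = 7 (attained at k = 0)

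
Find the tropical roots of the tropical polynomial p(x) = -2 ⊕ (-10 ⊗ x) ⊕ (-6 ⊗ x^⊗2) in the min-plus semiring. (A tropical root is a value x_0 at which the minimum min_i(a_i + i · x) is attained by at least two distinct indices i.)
Roots: {-4, 8}

Each tropical root is a break point of the lower envelope of the lines y = a_i + i · x (there are 3 lines, with slopes 0, 1, ..., 2). Only the lines that attain the minimum somewhere contribute to roots; other lines are dominated. Here the surviving (envelope) indices are i = 2, i = 1, i = 0.
Intersections between consecutive envelope lines give the roots: for adjacent envelope indices i < j the intersection is x = (a_i − a_j) / (j − i). Reading off the sorted break points: {-4, 8}.
Verification: at each break x_0, at least two indices attain the minimum of min_i(a_i + i · x_0).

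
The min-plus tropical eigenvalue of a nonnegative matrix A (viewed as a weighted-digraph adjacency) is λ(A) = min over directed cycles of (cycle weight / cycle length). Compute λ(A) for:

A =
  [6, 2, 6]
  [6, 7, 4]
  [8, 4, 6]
λ(A) = 4

Enumerate directed cycles and compute their means (weight / length). Sample:
  cycle 0 → 0: weight = 6, length = 1, mean = 6/1 ≈ 6.000
  cycle 1 → 1: weight = 7, length = 1, mean = 7/1 ≈ 7.000
  cycle 2 → 2: weight = 6, length = 1, mean = 6/1 ≈ 6.000
  cycle 0 → 1 → 0: weight = 8, length = 2, mean = 8/2 ≈ 4.000
  cycle 0 → 2 → 0: weight = 14, length = 2, mean = 14/2 ≈ 7.000
  cycle 1 → 0 → 1: weight = 8, length = 2, mean = 8/2 ≈ 4.000
Minimum mean = 4.000, attained e.g. along the cycle 0 → 1 → 0 with weight 8 and length 2. So λ(A) = 8/2 = 4.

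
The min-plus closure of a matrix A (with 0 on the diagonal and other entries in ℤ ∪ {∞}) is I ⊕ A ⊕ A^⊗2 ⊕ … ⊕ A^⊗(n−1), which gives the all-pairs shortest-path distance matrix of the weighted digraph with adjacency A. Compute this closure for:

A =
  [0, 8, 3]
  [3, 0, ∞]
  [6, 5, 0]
Closure =
  [0, 8, 3]
  [3, 0, 6]
  [6, 5, 0]

This is the Floyd-Warshall all-pairs shortest-path computation. For each intermediate vertex k = 0, 1, …, 2, update dist[i][j] ← min(dist[i][j], dist[i][k] + dist[k][j]). The final matrix gives, for each (i, j), the minimum total weight of any directed path from i to j (possibly empty when i = j).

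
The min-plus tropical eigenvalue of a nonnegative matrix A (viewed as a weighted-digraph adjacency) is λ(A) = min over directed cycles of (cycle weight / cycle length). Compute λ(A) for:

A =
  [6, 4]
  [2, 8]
λ(A) = 3

Enumerate directed cycles and compute their means (weight / length). Sample:
  cycle 0 → 0: weight = 6, length = 1, mean = 6/1 ≈ 6.000
  cycle 1 → 1: weight = 8, length = 1, mean = 8/1 ≈ 8.000
  cycle 0 → 1 → 0: weight = 6, length = 2, mean = 6/2 ≈ 3.000
  cycle 1 → 0 → 1: weight = 6, length = 2, mean = 6/2 ≈ 3.000
Minimum mean = 3.000, attained e.g. along the cycle 0 → 1 → 0 with weight 6 and length 2. So λ(A) = 6/2 = 3.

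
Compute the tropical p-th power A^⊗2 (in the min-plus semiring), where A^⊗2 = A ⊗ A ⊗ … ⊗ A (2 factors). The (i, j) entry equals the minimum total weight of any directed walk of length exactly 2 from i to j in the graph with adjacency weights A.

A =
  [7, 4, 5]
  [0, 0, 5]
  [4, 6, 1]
A^⊗2 =
  [4, 4, 6]
  [0, 0, 5]
  [5, 6, 2]

Each entry (A^⊗2)_ij equals the minimum over all length-2 walks i = v_0 → v_1 → … → v_2 = j of Σ_t A[v_t][v_{t+1}]. For example, for (i, j) = (0, 2) we minimise over 3 possible intermediate vertex sequences; the minimum is 6, attained along the walk 0 → 2 → 2.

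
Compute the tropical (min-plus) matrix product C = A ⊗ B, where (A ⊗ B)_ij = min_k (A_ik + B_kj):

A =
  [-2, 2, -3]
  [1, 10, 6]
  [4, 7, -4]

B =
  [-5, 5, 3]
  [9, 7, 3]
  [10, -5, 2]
A ⊗ B =
  [-7, -8, -1]
  [-4, 1, 4]
  [-1, -9, -2]

Apply the min-plus product entry-by-entry:
  C[0][0] = min over k of (A[0][0] + B[0][0] = -2 + -5 = -7, A[0][1] + B[1][0] = 2 + 9 = 11, A[0][2] + B[2][0] = -3 + 10 = 7) = -7 (attained at k = 0)
  C[0][1] = min over k of (A[0][0] + B[0][1] = -2 + 5 = 3, A[0][1] + B[1][1] = 2 + 7 = 9, A[0][2] + B[2][1] = -3 + -5 = -8) = -8 (attained at k = 2)
  C[0][2] = min over k of (A[0][0] + B[0][2] = -2 + 3 = 1, A[0][1] + B[1][2] = 2 + 3 = 5, A[0][2] + B[2][2] = -3 + 2 = -1) = -1 (attained at k = 2)
  C[1][0] = min over k of (A[1][0] + B[0][0] = 1 + -5 = -4, A[1][1] + B[1][0] = 10 + 9 = 19, A[1][2] + B[2][0] = 6 + 10 = 16) = -4 (attained at k = 0)
  C[1][1] = min over k of (A[1][0] + B[0][1] = 1 + 5 = 6, A[1][1] + B[1][1] = 10 + 7 = 17, A[1][2] + B[2][1] = 6 + -5 = 1) = 1 (attained at k = 2)
  C[1][2] = min over k of (A[1][0] + B[0][2] = 1 + 3 = 4, A[1][1] + B[1][2] = 10 + 3 = 13, A[1][2] + B[2][2] = 6 + 2 = 8) = 4 (attained at k = 0)
  C[2][0] = min over k of (A[2][0] + B[0][0] = 4 + -5 = -1, A[2][1] + B[1][0] = 7 + 9 = 16, A[2][2] + B[2][0] = -4 + 10 = 6) = -1 (attained at k = 0)
  C[2][1] = min over k of (A[2][0] + B[0][1] = 4 + 5 = 9, A[2][1] + B[1][1] = 7 + 7 = 14, A[2][2] + B[2][1] = -4 + -5 = -9) = -9 (attained at k = 2)
  C[2][2] = min over k of (A[2][0] + B[0][2] = 4 + 3 = 7, A[2][1] + B[1][2] = 7 + 3 = 10, A[2][2] + B[2][2] = -4 + 2 = -2) = -2 (attained at k = 2)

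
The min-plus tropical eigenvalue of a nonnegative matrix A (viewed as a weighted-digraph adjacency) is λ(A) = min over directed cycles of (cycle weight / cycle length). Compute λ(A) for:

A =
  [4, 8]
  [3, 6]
λ(A) = 4

Enumerate directed cycles and compute their means (weight / length). Sample:
  cycle 0 → 0: weight = 4, length = 1, mean = 4/1 ≈ 4.000
  cycle 1 → 1: weight = 6, length = 1, mean = 6/1 ≈ 6.000
  cycle 0 → 1 → 0: weight = 11, length = 2, mean = 11/2 ≈ 5.500
  cycle 1 → 0 → 1: weight = 11, length = 2, mean = 11/2 ≈ 5.500
Minimum mean = 4.000, attained e.g. along the cycle 0 → 0 with weight 4 and length 1. So λ(A) = 4/1 = 4.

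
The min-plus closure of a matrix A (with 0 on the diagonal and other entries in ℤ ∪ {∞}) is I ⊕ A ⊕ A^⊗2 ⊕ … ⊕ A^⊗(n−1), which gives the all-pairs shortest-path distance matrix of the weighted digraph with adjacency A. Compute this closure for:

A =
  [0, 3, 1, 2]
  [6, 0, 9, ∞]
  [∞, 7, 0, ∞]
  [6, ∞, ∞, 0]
Closure =
  [0, 3, 1, 2]
  [6, 0, 7, 8]
  [13, 7, 0, 15]
  [6, 9, 7, 0]

This is the Floyd-Warshall all-pairs shortest-path computation. For each intermediate vertex k = 0, 1, …, 3, update dist[i][j] ← min(dist[i][j], dist[i][k] + dist[k][j]). The final matrix gives, for each (i, j), the minimum total weight of any directed path from i to j (possibly empty when i = j).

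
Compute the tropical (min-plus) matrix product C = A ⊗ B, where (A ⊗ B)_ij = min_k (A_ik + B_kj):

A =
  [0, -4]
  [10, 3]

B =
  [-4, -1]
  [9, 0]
A ⊗ B =
  [-4, -4]
  [6, 3]

Apply the min-plus product entry-by-entry:
  C[0][0] = min over k of (A[0][0] + B[0][0] = 0 + -4 = -4, A[0][1] + B[1][0] = -4 + 9 = 5) = -4 (attained at k = 0)
  C[0][1] = min over k of (A[0][0] + B[0][1] = 0 + -1 = -1, A[0][1] + B[1][1] = -4 + 0 = -4) = -4 (attained at k = 1)
  C[1][0] = min over k of (A[1][0] + B[0][0] = 10 + -4 = 6, A[1][1] + B[1][0] = 3 + 9 = 12) = 6 (attained at k = 0)
  C[1][1] = min over k of (A[1][0] + B[0][1] = 10 + -1 = 9, A[1][1] + B[1][1] = 3 + 0 = 3) = 3 (attained at k = 1)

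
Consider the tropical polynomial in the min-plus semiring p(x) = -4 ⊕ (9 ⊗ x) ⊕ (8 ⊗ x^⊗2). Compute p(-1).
p(-1) = -4

A tropical monomial a ⊗ x^⊗i evaluates to a + i · x. Evaluating each term at x = -1:
  Term 0 contributes -4 + 0 · -1 = -4
  Term 1 contributes 9 + 1 · -1 = 8
  Term 2 contributes 8 + 2 · -1 = 6
p(-1) = ⊕ of these = min[-4, 8, 6] = -4.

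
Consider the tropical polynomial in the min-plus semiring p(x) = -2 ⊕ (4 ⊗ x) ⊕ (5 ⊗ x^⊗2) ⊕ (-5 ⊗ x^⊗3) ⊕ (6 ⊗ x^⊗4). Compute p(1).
p(1) = -2

A tropical monomial a ⊗ x^⊗i evaluates to a + i · x. Evaluating each term at x = 1:
  Term 0 contributes -2 + 0 · 1 = -2
  Term 1 contributes 4 + 1 · 1 = 5
  Term 2 contributes 5 + 2 · 1 = 7
  Term 3 contributes -5 + 3 · 1 = -2
  Term 4 contributes 6 + 4 · 1 = 10
p(1) = ⊕ of these = min[-2, 5, 7, -2, 10] = -2.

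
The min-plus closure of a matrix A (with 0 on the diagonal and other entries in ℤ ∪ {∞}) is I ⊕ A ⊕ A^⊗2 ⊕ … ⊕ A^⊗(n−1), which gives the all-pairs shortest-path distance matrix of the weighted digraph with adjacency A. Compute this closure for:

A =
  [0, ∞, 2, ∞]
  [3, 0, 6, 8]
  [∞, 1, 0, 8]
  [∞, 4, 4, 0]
Closure =
  [0, 3, 2, 10]
  [3, 0, 5, 8]
  [4, 1, 0, 8]
  [7, 4, 4, 0]

This is the Floyd-Warshall all-pairs shortest-path computation. For each intermediate vertex k = 0, 1, …, 3, update dist[i][j] ← min(dist[i][j], dist[i][k] + dist[k][j]). The final matrix gives, for each (i, j), the minimum total weight of any directed path from i to j (possibly empty when i = j).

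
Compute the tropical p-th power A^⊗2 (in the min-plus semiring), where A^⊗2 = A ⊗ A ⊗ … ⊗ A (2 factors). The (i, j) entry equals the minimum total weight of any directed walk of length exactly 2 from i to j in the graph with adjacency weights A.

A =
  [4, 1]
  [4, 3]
A^⊗2 =
  [5, 4]
  [7, 5]

Each entry (A^⊗2)_ij equals the minimum over all length-2 walks i = v_0 → v_1 → … → v_2 = j of Σ_t A[v_t][v_{t+1}]. For example, for (i, j) = (0, 1) we minimise over 2 possible intermediate vertex sequences; the minimum is 4, attained along the walk 0 → 1 → 1.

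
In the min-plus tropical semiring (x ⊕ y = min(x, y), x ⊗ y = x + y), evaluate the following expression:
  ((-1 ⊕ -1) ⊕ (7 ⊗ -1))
((-1 ⊕ -1) ⊕ (7 ⊗ -1)) = -1

Expand innermost to outermost. Recall ⊕ takes the minimum of its arguments and ⊗ takes their sum. Working out the expression ((-1 ⊕ -1) ⊕ (7 ⊗ -1)) gives -1.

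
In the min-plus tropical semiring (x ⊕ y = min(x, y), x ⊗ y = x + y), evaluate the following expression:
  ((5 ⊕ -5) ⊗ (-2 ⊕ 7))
((5 ⊕ -5) ⊗ (-2 ⊕ 7)) = -7

Expand innermost to outermost. Recall ⊕ takes the minimum of its arguments and ⊗ takes their sum. Working out the expression ((5 ⊕ -5) ⊗ (-2 ⊕ 7)) gives -7.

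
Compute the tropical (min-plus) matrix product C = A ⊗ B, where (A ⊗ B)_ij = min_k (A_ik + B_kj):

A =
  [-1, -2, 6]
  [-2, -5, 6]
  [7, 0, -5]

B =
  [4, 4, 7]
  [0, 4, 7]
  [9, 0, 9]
A ⊗ B =
  [-2, 2, 5]
  [-5, -1, 2]
  [0, -5, 4]

Apply the min-plus product entry-by-entry:
  C[0][0] = min over k of (A[0][0] + B[0][0] = -1 + 4 = 3, A[0][1] + B[1][0] = -2 + 0 = -2, A[0][2] + B[2][0] = 6 + 9 = 15) = -2 (attained at k = 1)
  C[0][1] = min over k of (A[0][0] + B[0][1] = -1 + 4 = 3, A[0][1] + B[1][1] = -2 + 4 = 2, A[0][2] + B[2][1] = 6 + 0 = 6) = 2 (attained at k = 1)
  C[0][2] = min over k of (A[0][0] + B[0][2] = -1 + 7 = 6, A[0][1] + B[1][2] = -2 + 7 = 5, A[0][2] + B[2][2] = 6 + 9 = 15) = 5 (attained at k = 1)
  C[1][0] = min over k of (A[1][0] + B[0][0] = -2 + 4 = 2, A[1][1] + B[1][0] = -5 + 0 = -5, A[1][2] + B[2][0] = 6 + 9 = 15) = -5 (attained at k = 1)
  C[1][1] = min over k of (A[1][0] + B[0][1] = -2 + 4 = 2, A[1][1] + B[1][1] = -5 + 4 = -1, A[1][2] + B[2][1] = 6 + 0 = 6) = -1 (attained at k = 1)
  C[1][2] = min over k of (A[1][0] + B[0][2] = -2 + 7 = 5, A[1][1] + B[1][2] = -5 + 7 = 2, A[1][2] + B[2][2] = 6 + 9 = 15) = 2 (attained at k = 1)
  C[2][0] = min over k of (A[2][0] + B[0][0] = 7 + 4 = 11, A[2][1] + B[1][0] = 0 + 0 = 0, A[2][2] + B[2][0] = -5 + 9 = 4) = 0 (attained at k = 1)
  C[2][1] = min over k of (A[2][0] + B[0][1] = 7 + 4 = 11, A[2][1] + B[1][1] = 0 + 4 = 4, A[2][2] + B[2][1] = -5 + 0 = -5) = -5 (attained at k = 2)
  C[2][2] = min over k of (A[2][0] + B[0][2] = 7 + 7 = 14, A[2][1] + B[1][2] = 0 + 7 = 7, A[2][2] + B[2][2] = -5 + 9 = 4) = 4 (attained at k = 2)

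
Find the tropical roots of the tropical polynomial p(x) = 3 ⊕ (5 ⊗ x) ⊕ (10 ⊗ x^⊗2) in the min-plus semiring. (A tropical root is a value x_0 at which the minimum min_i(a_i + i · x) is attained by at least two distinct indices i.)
Roots: {-5, -2}

Each tropical root is a break point of the lower envelope of the lines y = a_i + i · x (there are 3 lines, with slopes 0, 1, ..., 2). Only the lines that attain the minimum somewhere contribute to roots; other lines are dominated. Here the surviving (envelope) indices are i = 2, i = 1, i = 0.
Intersections between consecutive envelope lines give the roots: for adjacent envelope indices i < j the intersection is x = (a_i − a_j) / (j − i). Reading off the sorted break points: {-5, -2}.
Verification: at each break x_0, at least two indices attain the minimum of min_i(a_i + i · x_0).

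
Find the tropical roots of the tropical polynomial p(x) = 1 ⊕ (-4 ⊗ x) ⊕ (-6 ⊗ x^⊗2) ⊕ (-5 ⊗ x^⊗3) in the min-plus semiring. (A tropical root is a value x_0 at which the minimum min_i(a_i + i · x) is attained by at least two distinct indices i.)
Roots: {-1, 2, 5}

Each tropical root is a break point of the lower envelope of the lines y = a_i + i · x (there are 4 lines, with slopes 0, 1, ..., 3). Only the lines that attain the minimum somewhere contribute to roots; other lines are dominated. Here the surviving (envelope) indices are i = 3, i = 2, i = 1, i = 0.
Intersections between consecutive envelope lines give the roots: for adjacent envelope indices i < j the intersection is x = (a_i − a_j) / (j − i). Reading off the sorted break points: {-1, 2, 5}.
Verification: at each break x_0, at least two indices attain the minimum of min_i(a_i + i · x_0).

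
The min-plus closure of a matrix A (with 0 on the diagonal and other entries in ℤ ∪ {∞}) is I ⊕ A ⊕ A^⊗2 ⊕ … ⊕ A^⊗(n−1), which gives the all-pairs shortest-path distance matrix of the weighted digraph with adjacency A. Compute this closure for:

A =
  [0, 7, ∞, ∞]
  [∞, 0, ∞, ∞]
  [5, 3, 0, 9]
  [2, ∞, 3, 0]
Closure =
  [0, 7, ∞, ∞]
  [∞, 0, ∞, ∞]
  [5, 3, 0, 9]
  [2, 6, 3, 0]

This is the Floyd-Warshall all-pairs shortest-path computation. For each intermediate vertex k = 0, 1, …, 3, update dist[i][j] ← min(dist[i][j], dist[i][k] + dist[k][j]). The final matrix gives, for each (i, j), the minimum total weight of any directed path from i to j (possibly empty when i = j).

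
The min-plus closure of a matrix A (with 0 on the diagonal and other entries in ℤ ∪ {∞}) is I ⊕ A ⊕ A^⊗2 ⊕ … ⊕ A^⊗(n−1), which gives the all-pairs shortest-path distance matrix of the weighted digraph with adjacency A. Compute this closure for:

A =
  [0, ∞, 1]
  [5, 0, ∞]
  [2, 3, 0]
Closure =
  [0, 4, 1]
  [5, 0, 6]
  [2, 3, 0]

This is the Floyd-Warshall all-pairs shortest-path computation. For each intermediate vertex k = 0, 1, …, 2, update dist[i][j] ← min(dist[i][j], dist[i][k] + dist[k][j]). The final matrix gives, for each (i, j), the minimum total weight of any directed path from i to j (possibly empty when i = j).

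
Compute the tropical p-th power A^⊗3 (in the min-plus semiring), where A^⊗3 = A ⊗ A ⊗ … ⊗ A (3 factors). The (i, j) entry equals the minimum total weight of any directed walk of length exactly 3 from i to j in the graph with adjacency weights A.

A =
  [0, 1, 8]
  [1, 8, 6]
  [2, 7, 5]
A^⊗3 =
  [0, 1, 7]
  [1, 2, 8]
  [2, 3, 9]

Each entry (A^⊗3)_ij equals the minimum over all length-3 walks i = v_0 → v_1 → … → v_3 = j of Σ_t A[v_t][v_{t+1}]. For example, for (i, j) = (0, 2) we minimise over 9 possible intermediate vertex sequences; the minimum is 7, attained along the walk 0 → 0 → 1 → 2.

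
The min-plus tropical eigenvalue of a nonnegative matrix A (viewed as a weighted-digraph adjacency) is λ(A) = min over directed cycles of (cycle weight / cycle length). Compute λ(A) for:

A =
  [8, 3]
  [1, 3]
λ(A) = 2

Enumerate directed cycles and compute their means (weight / length). Sample:
  cycle 0 → 0: weight = 8, length = 1, mean = 8/1 ≈ 8.000
  cycle 1 → 1: weight = 3, length = 1, mean = 3/1 ≈ 3.000
  cycle 0 → 1 → 0: weight = 4, length = 2, mean = 4/2 ≈ 2.000
  cycle 1 → 0 → 1: weight = 4, length = 2, mean = 4/2 ≈ 2.000
Minimum mean = 2.000, attained e.g. along the cycle 0 → 1 → 0 with weight 4 and length 2. So λ(A) = 4/2 = 2.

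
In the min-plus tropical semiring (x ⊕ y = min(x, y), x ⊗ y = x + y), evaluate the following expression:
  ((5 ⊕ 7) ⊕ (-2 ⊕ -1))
((5 ⊕ 7) ⊕ (-2 ⊕ -1)) = -2

Expand innermost to outermost. Recall ⊕ takes the minimum of its arguments and ⊗ takes their sum. Working out the expression ((5 ⊕ 7) ⊕ (-2 ⊕ -1)) gives -2.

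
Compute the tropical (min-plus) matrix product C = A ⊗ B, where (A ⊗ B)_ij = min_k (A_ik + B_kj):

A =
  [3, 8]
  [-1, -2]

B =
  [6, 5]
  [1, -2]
A ⊗ B =
  [9, 6]
  [-1, -4]

Apply the min-plus product entry-by-entry:
  C[0][0] = min over k of (A[0][0] + B[0][0] = 3 + 6 = 9, A[0][1] + B[1][0] = 8 + 1 = 9) = 9 (attained at k = 0)
  C[0][1] = min over k of (A[0][0] + B[0][1] = 3 + 5 = 8, A[0][1] + B[1][1] = 8 + -2 = 6) = 6 (attained at k = 1)
  C[1][0] = min over k of (A[1][0] + B[0][0] = -1 + 6 = 5, A[1][1] + B[1][0] = -2 + 1 = -1) = -1 (attained at k = 1)
  C[1][1] = min over k of (A[1][0] + B[0][1] = -1 + 5 = 4, A[1][1] + B[1][1] = -2 + -2 = -4) = -4 (attained at k = 1)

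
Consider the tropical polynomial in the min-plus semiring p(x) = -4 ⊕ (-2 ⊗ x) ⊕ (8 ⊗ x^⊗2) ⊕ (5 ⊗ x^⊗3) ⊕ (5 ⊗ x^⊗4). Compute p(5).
p(5) = -4

A tropical monomial a ⊗ x^⊗i evaluates to a + i · x. Evaluating each term at x = 5:
  Term 0 contributes -4 + 0 · 5 = -4
  Term 1 contributes -2 + 1 · 5 = 3
  Term 2 contributes 8 + 2 · 5 = 18
  Term 3 contributes 5 + 3 · 5 = 20
  Term 4 contributes 5 + 4 · 5 = 25
p(5) = ⊕ of these = min[-4, 3, 18, 20, 25] = -4.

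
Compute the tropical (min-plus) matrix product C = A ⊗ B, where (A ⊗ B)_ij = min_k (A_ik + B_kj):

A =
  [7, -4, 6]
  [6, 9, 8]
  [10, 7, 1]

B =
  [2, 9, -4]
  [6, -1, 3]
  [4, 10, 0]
A ⊗ B =
  [2, -5, -1]
  [8, 8, 2]
  [5, 6, 1]

Apply the min-plus product entry-by-entry:
  C[0][0] = min over k of (A[0][0] + B[0][0] = 7 + 2 = 9, A[0][1] + B[1][0] = -4 + 6 = 2, A[0][2] + B[2][0] = 6 + 4 = 10) = 2 (attained at k = 1)
  C[0][1] = min over k of (A[0][0] + B[0][1] = 7 + 9 = 16, A[0][1] + B[1][1] = -4 + -1 = -5, A[0][2] + B[2][1] = 6 + 10 = 16) = -5 (attained at k = 1)
  C[0][2] = min over k of (A[0][0] + B[0][2] = 7 + -4 = 3, A[0][1] + B[1][2] = -4 + 3 = -1, A[0][2] + B[2][2] = 6 + 0 = 6) = -1 (attained at k = 1)
  C[1][0] = min over k of (A[1][0] + B[0][0] = 6 + 2 = 8, A[1][1] + B[1][0] = 9 + 6 = 15, A[1][2] + B[2][0] = 8 + 4 = 12) = 8 (attained at k = 0)
  C[1][1] = min over k of (A[1][0] + B[0][1] = 6 + 9 = 15, A[1][1] + B[1][1] = 9 + -1 = 8, A[1][2] + B[2][1] = 8 + 10 = 18) = 8 (attained at k = 1)
  C[1][2] = min over k of (A[1][0] + B[0][2] = 6 + -4 = 2, A[1][1] + B[1][2] = 9 + 3 = 12, A[1][2] + B[2][2] = 8 + 0 = 8) = 2 (attained at k = 0)
  C[2][0] = min over k of (A[2][0] + B[0][0] = 10 + 2 = 12, A[2][1] + B[1][0] = 7 + 6 = 13, A[2][2] + B[2][0] = 1 + 4 = 5) = 5 (attained at k = 2)
  C[2][1] = min over k of (A[2][0] + B[0][1] = 10 + 9 = 19, A[2][1] + B[1][1] = 7 + -1 = 6, A[2][2] + B[2][1] = 1 + 10 = 11) = 6 (attained at k = 1)
  C[2][2] = min over k of (A[2][0] + B[0][2] = 10 + -4 = 6, A[2][1] + B[1][2] = 7 + 3 = 10, A[2][2] + B[2][2] = 1 + 0 = 1) = 1 (attained at k = 2)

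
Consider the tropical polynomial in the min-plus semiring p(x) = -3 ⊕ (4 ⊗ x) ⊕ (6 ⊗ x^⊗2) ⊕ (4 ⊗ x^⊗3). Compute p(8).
p(8) = -3

A tropical monomial a ⊗ x^⊗i evaluates to a + i · x. Evaluating each term at x = 8:
  Term 0 contributes -3 + 0 · 8 = -3
  Term 1 contributes 4 + 1 · 8 = 12
  Term 2 contributes 6 + 2 · 8 = 22
  Term 3 contributes 4 + 3 · 8 = 28
p(8) = ⊕ of these = min[-3, 12, 22, 28] = -3.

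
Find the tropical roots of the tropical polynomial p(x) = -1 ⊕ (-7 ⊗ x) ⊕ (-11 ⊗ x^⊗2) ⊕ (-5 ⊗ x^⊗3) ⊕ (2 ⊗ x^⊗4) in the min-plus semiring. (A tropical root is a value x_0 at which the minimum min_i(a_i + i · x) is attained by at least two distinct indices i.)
Roots: {-7, -6, 4, 6}

Each tropical root is a break point of the lower envelope of the lines y = a_i + i · x (there are 5 lines, with slopes 0, 1, ..., 4). Only the lines that attain the minimum somewhere contribute to roots; other lines are dominated. Here the surviving (envelope) indices are i = 4, i = 3, i = 2, i = 1, i = 0.
Intersections between consecutive envelope lines give the roots: for adjacent envelope indices i < j the intersection is x = (a_i − a_j) / (j − i). Reading off the sorted break points: {-7, -6, 4, 6}.
Verification: at each break x_0, at least two indices attain the minimum of min_i(a_i + i · x_0).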